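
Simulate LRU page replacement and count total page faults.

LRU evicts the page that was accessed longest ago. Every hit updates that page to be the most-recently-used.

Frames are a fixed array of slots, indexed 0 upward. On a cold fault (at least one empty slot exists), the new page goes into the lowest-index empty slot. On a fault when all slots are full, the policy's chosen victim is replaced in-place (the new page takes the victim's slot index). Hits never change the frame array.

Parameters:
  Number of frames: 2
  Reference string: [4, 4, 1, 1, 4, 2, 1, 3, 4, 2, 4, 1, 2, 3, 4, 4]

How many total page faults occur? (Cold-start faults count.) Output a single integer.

Step 0: ref 4 → FAULT, frames=[4,-]
Step 1: ref 4 → HIT, frames=[4,-]
Step 2: ref 1 → FAULT, frames=[4,1]
Step 3: ref 1 → HIT, frames=[4,1]
Step 4: ref 4 → HIT, frames=[4,1]
Step 5: ref 2 → FAULT (evict 1), frames=[4,2]
Step 6: ref 1 → FAULT (evict 4), frames=[1,2]
Step 7: ref 3 → FAULT (evict 2), frames=[1,3]
Step 8: ref 4 → FAULT (evict 1), frames=[4,3]
Step 9: ref 2 → FAULT (evict 3), frames=[4,2]
Step 10: ref 4 → HIT, frames=[4,2]
Step 11: ref 1 → FAULT (evict 2), frames=[4,1]
Step 12: ref 2 → FAULT (evict 4), frames=[2,1]
Step 13: ref 3 → FAULT (evict 1), frames=[2,3]
Step 14: ref 4 → FAULT (evict 2), frames=[4,3]
Step 15: ref 4 → HIT, frames=[4,3]
Total faults: 11

Answer: 11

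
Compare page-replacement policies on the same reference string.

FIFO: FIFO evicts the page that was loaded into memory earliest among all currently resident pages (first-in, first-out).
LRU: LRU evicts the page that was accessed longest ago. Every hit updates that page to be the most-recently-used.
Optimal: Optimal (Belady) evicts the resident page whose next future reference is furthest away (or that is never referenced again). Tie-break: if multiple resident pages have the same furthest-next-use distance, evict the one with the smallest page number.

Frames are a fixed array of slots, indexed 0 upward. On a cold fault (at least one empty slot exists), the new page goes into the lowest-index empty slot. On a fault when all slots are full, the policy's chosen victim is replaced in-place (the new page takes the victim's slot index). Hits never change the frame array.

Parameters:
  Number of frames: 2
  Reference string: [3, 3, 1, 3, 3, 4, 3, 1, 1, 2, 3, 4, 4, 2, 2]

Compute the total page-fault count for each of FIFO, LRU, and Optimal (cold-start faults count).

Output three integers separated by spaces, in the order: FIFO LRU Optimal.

Answer: 9 8 6

Derivation:
--- FIFO ---
  step 0: ref 3 -> FAULT, frames=[3,-] (faults so far: 1)
  step 1: ref 3 -> HIT, frames=[3,-] (faults so far: 1)
  step 2: ref 1 -> FAULT, frames=[3,1] (faults so far: 2)
  step 3: ref 3 -> HIT, frames=[3,1] (faults so far: 2)
  step 4: ref 3 -> HIT, frames=[3,1] (faults so far: 2)
  step 5: ref 4 -> FAULT, evict 3, frames=[4,1] (faults so far: 3)
  step 6: ref 3 -> FAULT, evict 1, frames=[4,3] (faults so far: 4)
  step 7: ref 1 -> FAULT, evict 4, frames=[1,3] (faults so far: 5)
  step 8: ref 1 -> HIT, frames=[1,3] (faults so far: 5)
  step 9: ref 2 -> FAULT, evict 3, frames=[1,2] (faults so far: 6)
  step 10: ref 3 -> FAULT, evict 1, frames=[3,2] (faults so far: 7)
  step 11: ref 4 -> FAULT, evict 2, frames=[3,4] (faults so far: 8)
  step 12: ref 4 -> HIT, frames=[3,4] (faults so far: 8)
  step 13: ref 2 -> FAULT, evict 3, frames=[2,4] (faults so far: 9)
  step 14: ref 2 -> HIT, frames=[2,4] (faults so far: 9)
  FIFO total faults: 9
--- LRU ---
  step 0: ref 3 -> FAULT, frames=[3,-] (faults so far: 1)
  step 1: ref 3 -> HIT, frames=[3,-] (faults so far: 1)
  step 2: ref 1 -> FAULT, frames=[3,1] (faults so far: 2)
  step 3: ref 3 -> HIT, frames=[3,1] (faults so far: 2)
  step 4: ref 3 -> HIT, frames=[3,1] (faults so far: 2)
  step 5: ref 4 -> FAULT, evict 1, frames=[3,4] (faults so far: 3)
  step 6: ref 3 -> HIT, frames=[3,4] (faults so far: 3)
  step 7: ref 1 -> FAULT, evict 4, frames=[3,1] (faults so far: 4)
  step 8: ref 1 -> HIT, frames=[3,1] (faults so far: 4)
  step 9: ref 2 -> FAULT, evict 3, frames=[2,1] (faults so far: 5)
  step 10: ref 3 -> FAULT, evict 1, frames=[2,3] (faults so far: 6)
  step 11: ref 4 -> FAULT, evict 2, frames=[4,3] (faults so far: 7)
  step 12: ref 4 -> HIT, frames=[4,3] (faults so far: 7)
  step 13: ref 2 -> FAULT, evict 3, frames=[4,2] (faults so far: 8)
  step 14: ref 2 -> HIT, frames=[4,2] (faults so far: 8)
  LRU total faults: 8
--- Optimal ---
  step 0: ref 3 -> FAULT, frames=[3,-] (faults so far: 1)
  step 1: ref 3 -> HIT, frames=[3,-] (faults so far: 1)
  step 2: ref 1 -> FAULT, frames=[3,1] (faults so far: 2)
  step 3: ref 3 -> HIT, frames=[3,1] (faults so far: 2)
  step 4: ref 3 -> HIT, frames=[3,1] (faults so far: 2)
  step 5: ref 4 -> FAULT, evict 1, frames=[3,4] (faults so far: 3)
  step 6: ref 3 -> HIT, frames=[3,4] (faults so far: 3)
  step 7: ref 1 -> FAULT, evict 4, frames=[3,1] (faults so far: 4)
  step 8: ref 1 -> HIT, frames=[3,1] (faults so far: 4)
  step 9: ref 2 -> FAULT, evict 1, frames=[3,2] (faults so far: 5)
  step 10: ref 3 -> HIT, frames=[3,2] (faults so far: 5)
  step 11: ref 4 -> FAULT, evict 3, frames=[4,2] (faults so far: 6)
  step 12: ref 4 -> HIT, frames=[4,2] (faults so far: 6)
  step 13: ref 2 -> HIT, frames=[4,2] (faults so far: 6)
  step 14: ref 2 -> HIT, frames=[4,2] (faults so far: 6)
  Optimal total faults: 6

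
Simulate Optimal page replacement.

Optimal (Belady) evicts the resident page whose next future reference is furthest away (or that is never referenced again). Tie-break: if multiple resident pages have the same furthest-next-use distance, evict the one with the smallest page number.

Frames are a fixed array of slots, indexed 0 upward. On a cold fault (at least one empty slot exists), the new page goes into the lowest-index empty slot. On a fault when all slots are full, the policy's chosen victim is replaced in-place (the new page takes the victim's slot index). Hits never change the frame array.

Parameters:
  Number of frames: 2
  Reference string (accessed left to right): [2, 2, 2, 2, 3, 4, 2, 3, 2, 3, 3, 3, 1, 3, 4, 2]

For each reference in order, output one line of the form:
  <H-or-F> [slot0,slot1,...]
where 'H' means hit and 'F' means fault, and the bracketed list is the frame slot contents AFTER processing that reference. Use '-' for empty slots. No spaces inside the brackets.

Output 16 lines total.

F [2,-]
H [2,-]
H [2,-]
H [2,-]
F [2,3]
F [2,4]
H [2,4]
F [2,3]
H [2,3]
H [2,3]
H [2,3]
H [2,3]
F [1,3]
H [1,3]
F [4,3]
F [4,2]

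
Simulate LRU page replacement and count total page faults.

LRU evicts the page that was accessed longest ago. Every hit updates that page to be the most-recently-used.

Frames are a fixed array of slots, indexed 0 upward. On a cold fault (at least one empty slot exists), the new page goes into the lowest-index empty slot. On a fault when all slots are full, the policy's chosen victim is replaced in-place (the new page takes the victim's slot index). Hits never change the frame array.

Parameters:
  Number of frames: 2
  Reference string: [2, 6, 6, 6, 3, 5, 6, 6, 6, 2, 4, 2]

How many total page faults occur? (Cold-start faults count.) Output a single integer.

Step 0: ref 2 → FAULT, frames=[2,-]
Step 1: ref 6 → FAULT, frames=[2,6]
Step 2: ref 6 → HIT, frames=[2,6]
Step 3: ref 6 → HIT, frames=[2,6]
Step 4: ref 3 → FAULT (evict 2), frames=[3,6]
Step 5: ref 5 → FAULT (evict 6), frames=[3,5]
Step 6: ref 6 → FAULT (evict 3), frames=[6,5]
Step 7: ref 6 → HIT, frames=[6,5]
Step 8: ref 6 → HIT, frames=[6,5]
Step 9: ref 2 → FAULT (evict 5), frames=[6,2]
Step 10: ref 4 → FAULT (evict 6), frames=[4,2]
Step 11: ref 2 → HIT, frames=[4,2]
Total faults: 7

Answer: 7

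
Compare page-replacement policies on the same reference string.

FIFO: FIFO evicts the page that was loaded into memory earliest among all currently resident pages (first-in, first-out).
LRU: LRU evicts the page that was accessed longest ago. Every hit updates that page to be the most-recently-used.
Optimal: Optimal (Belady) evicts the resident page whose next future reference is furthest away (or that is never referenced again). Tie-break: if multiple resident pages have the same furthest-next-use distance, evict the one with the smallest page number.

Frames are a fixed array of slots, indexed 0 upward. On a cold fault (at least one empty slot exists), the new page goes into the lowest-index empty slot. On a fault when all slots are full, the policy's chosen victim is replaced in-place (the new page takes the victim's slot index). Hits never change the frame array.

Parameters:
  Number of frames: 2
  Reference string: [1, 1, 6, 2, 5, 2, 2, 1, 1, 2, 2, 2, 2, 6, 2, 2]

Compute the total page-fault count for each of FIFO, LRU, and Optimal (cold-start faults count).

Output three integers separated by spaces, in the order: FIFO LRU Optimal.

--- FIFO ---
  step 0: ref 1 -> FAULT, frames=[1,-] (faults so far: 1)
  step 1: ref 1 -> HIT, frames=[1,-] (faults so far: 1)
  step 2: ref 6 -> FAULT, frames=[1,6] (faults so far: 2)
  step 3: ref 2 -> FAULT, evict 1, frames=[2,6] (faults so far: 3)
  step 4: ref 5 -> FAULT, evict 6, frames=[2,5] (faults so far: 4)
  step 5: ref 2 -> HIT, frames=[2,5] (faults so far: 4)
  step 6: ref 2 -> HIT, frames=[2,5] (faults so far: 4)
  step 7: ref 1 -> FAULT, evict 2, frames=[1,5] (faults so far: 5)
  step 8: ref 1 -> HIT, frames=[1,5] (faults so far: 5)
  step 9: ref 2 -> FAULT, evict 5, frames=[1,2] (faults so far: 6)
  step 10: ref 2 -> HIT, frames=[1,2] (faults so far: 6)
  step 11: ref 2 -> HIT, frames=[1,2] (faults so far: 6)
  step 12: ref 2 -> HIT, frames=[1,2] (faults so far: 6)
  step 13: ref 6 -> FAULT, evict 1, frames=[6,2] (faults so far: 7)
  step 14: ref 2 -> HIT, frames=[6,2] (faults so far: 7)
  step 15: ref 2 -> HIT, frames=[6,2] (faults so far: 7)
  FIFO total faults: 7
--- LRU ---
  step 0: ref 1 -> FAULT, frames=[1,-] (faults so far: 1)
  step 1: ref 1 -> HIT, frames=[1,-] (faults so far: 1)
  step 2: ref 6 -> FAULT, frames=[1,6] (faults so far: 2)
  step 3: ref 2 -> FAULT, evict 1, frames=[2,6] (faults so far: 3)
  step 4: ref 5 -> FAULT, evict 6, frames=[2,5] (faults so far: 4)
  step 5: ref 2 -> HIT, frames=[2,5] (faults so far: 4)
  step 6: ref 2 -> HIT, frames=[2,5] (faults so far: 4)
  step 7: ref 1 -> FAULT, evict 5, frames=[2,1] (faults so far: 5)
  step 8: ref 1 -> HIT, frames=[2,1] (faults so far: 5)
  step 9: ref 2 -> HIT, frames=[2,1] (faults so far: 5)
  step 10: ref 2 -> HIT, frames=[2,1] (faults so far: 5)
  step 11: ref 2 -> HIT, frames=[2,1] (faults so far: 5)
  step 12: ref 2 -> HIT, frames=[2,1] (faults so far: 5)
  step 13: ref 6 -> FAULT, evict 1, frames=[2,6] (faults so far: 6)
  step 14: ref 2 -> HIT, frames=[2,6] (faults so far: 6)
  step 15: ref 2 -> HIT, frames=[2,6] (faults so far: 6)
  LRU total faults: 6
--- Optimal ---
  step 0: ref 1 -> FAULT, frames=[1,-] (faults so far: 1)
  step 1: ref 1 -> HIT, frames=[1,-] (faults so far: 1)
  step 2: ref 6 -> FAULT, frames=[1,6] (faults so far: 2)
  step 3: ref 2 -> FAULT, evict 6, frames=[1,2] (faults so far: 3)
  step 4: ref 5 -> FAULT, evict 1, frames=[5,2] (faults so far: 4)
  step 5: ref 2 -> HIT, frames=[5,2] (faults so far: 4)
  step 6: ref 2 -> HIT, frames=[5,2] (faults so far: 4)
  step 7: ref 1 -> FAULT, evict 5, frames=[1,2] (faults so far: 5)
  step 8: ref 1 -> HIT, frames=[1,2] (faults so far: 5)
  step 9: ref 2 -> HIT, frames=[1,2] (faults so far: 5)
  step 10: ref 2 -> HIT, frames=[1,2] (faults so far: 5)
  step 11: ref 2 -> HIT, frames=[1,2] (faults so far: 5)
  step 12: ref 2 -> HIT, frames=[1,2] (faults so far: 5)
  step 13: ref 6 -> FAULT, evict 1, frames=[6,2] (faults so far: 6)
  step 14: ref 2 -> HIT, frames=[6,2] (faults so far: 6)
  step 15: ref 2 -> HIT, frames=[6,2] (faults so far: 6)
  Optimal total faults: 6

Answer: 7 6 6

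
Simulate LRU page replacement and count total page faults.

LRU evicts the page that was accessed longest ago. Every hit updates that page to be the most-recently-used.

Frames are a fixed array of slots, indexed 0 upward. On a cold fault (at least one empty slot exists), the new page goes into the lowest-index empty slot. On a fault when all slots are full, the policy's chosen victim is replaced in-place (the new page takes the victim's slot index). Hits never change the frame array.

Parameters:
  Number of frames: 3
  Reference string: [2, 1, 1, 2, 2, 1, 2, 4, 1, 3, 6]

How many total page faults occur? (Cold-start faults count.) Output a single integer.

Step 0: ref 2 → FAULT, frames=[2,-,-]
Step 1: ref 1 → FAULT, frames=[2,1,-]
Step 2: ref 1 → HIT, frames=[2,1,-]
Step 3: ref 2 → HIT, frames=[2,1,-]
Step 4: ref 2 → HIT, frames=[2,1,-]
Step 5: ref 1 → HIT, frames=[2,1,-]
Step 6: ref 2 → HIT, frames=[2,1,-]
Step 7: ref 4 → FAULT, frames=[2,1,4]
Step 8: ref 1 → HIT, frames=[2,1,4]
Step 9: ref 3 → FAULT (evict 2), frames=[3,1,4]
Step 10: ref 6 → FAULT (evict 4), frames=[3,1,6]
Total faults: 5

Answer: 5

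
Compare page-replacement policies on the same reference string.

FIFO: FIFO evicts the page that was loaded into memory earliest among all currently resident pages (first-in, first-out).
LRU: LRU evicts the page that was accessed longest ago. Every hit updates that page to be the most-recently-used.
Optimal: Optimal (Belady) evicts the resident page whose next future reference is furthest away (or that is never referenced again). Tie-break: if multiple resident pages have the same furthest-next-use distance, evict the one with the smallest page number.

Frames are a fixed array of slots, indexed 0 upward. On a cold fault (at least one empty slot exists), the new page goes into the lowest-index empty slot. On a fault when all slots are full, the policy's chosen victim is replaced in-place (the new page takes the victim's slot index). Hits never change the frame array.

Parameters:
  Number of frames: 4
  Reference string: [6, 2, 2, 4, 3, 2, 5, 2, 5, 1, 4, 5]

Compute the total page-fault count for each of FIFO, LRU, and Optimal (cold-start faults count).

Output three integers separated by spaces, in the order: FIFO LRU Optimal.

Answer: 6 7 6

Derivation:
--- FIFO ---
  step 0: ref 6 -> FAULT, frames=[6,-,-,-] (faults so far: 1)
  step 1: ref 2 -> FAULT, frames=[6,2,-,-] (faults so far: 2)
  step 2: ref 2 -> HIT, frames=[6,2,-,-] (faults so far: 2)
  step 3: ref 4 -> FAULT, frames=[6,2,4,-] (faults so far: 3)
  step 4: ref 3 -> FAULT, frames=[6,2,4,3] (faults so far: 4)
  step 5: ref 2 -> HIT, frames=[6,2,4,3] (faults so far: 4)
  step 6: ref 5 -> FAULT, evict 6, frames=[5,2,4,3] (faults so far: 5)
  step 7: ref 2 -> HIT, frames=[5,2,4,3] (faults so far: 5)
  step 8: ref 5 -> HIT, frames=[5,2,4,3] (faults so far: 5)
  step 9: ref 1 -> FAULT, evict 2, frames=[5,1,4,3] (faults so far: 6)
  step 10: ref 4 -> HIT, frames=[5,1,4,3] (faults so far: 6)
  step 11: ref 5 -> HIT, frames=[5,1,4,3] (faults so far: 6)
  FIFO total faults: 6
--- LRU ---
  step 0: ref 6 -> FAULT, frames=[6,-,-,-] (faults so far: 1)
  step 1: ref 2 -> FAULT, frames=[6,2,-,-] (faults so far: 2)
  step 2: ref 2 -> HIT, frames=[6,2,-,-] (faults so far: 2)
  step 3: ref 4 -> FAULT, frames=[6,2,4,-] (faults so far: 3)
  step 4: ref 3 -> FAULT, frames=[6,2,4,3] (faults so far: 4)
  step 5: ref 2 -> HIT, frames=[6,2,4,3] (faults so far: 4)
  step 6: ref 5 -> FAULT, evict 6, frames=[5,2,4,3] (faults so far: 5)
  step 7: ref 2 -> HIT, frames=[5,2,4,3] (faults so far: 5)
  step 8: ref 5 -> HIT, frames=[5,2,4,3] (faults so far: 5)
  step 9: ref 1 -> FAULT, evict 4, frames=[5,2,1,3] (faults so far: 6)
  step 10: ref 4 -> FAULT, evict 3, frames=[5,2,1,4] (faults so far: 7)
  step 11: ref 5 -> HIT, frames=[5,2,1,4] (faults so far: 7)
  LRU total faults: 7
--- Optimal ---
  step 0: ref 6 -> FAULT, frames=[6,-,-,-] (faults so far: 1)
  step 1: ref 2 -> FAULT, frames=[6,2,-,-] (faults so far: 2)
  step 2: ref 2 -> HIT, frames=[6,2,-,-] (faults so far: 2)
  step 3: ref 4 -> FAULT, frames=[6,2,4,-] (faults so far: 3)
  step 4: ref 3 -> FAULT, frames=[6,2,4,3] (faults so far: 4)
  step 5: ref 2 -> HIT, frames=[6,2,4,3] (faults so far: 4)
  step 6: ref 5 -> FAULT, evict 3, frames=[6,2,4,5] (faults so far: 5)
  step 7: ref 2 -> HIT, frames=[6,2,4,5] (faults so far: 5)
  step 8: ref 5 -> HIT, frames=[6,2,4,5] (faults so far: 5)
  step 9: ref 1 -> FAULT, evict 2, frames=[6,1,4,5] (faults so far: 6)
  step 10: ref 4 -> HIT, frames=[6,1,4,5] (faults so far: 6)
  step 11: ref 5 -> HIT, frames=[6,1,4,5] (faults so far: 6)
  Optimal total faults: 6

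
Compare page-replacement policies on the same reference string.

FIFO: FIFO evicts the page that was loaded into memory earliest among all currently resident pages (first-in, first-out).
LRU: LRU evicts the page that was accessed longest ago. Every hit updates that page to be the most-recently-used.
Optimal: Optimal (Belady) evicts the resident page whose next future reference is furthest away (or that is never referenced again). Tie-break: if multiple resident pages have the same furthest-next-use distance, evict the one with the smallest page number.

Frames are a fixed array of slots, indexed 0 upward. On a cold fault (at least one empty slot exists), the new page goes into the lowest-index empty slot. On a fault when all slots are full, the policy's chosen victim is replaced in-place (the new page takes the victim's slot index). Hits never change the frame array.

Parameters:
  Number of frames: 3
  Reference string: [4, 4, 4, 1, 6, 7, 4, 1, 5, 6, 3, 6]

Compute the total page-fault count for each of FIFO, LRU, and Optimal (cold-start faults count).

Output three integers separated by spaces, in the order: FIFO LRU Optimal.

Answer: 9 9 7

Derivation:
--- FIFO ---
  step 0: ref 4 -> FAULT, frames=[4,-,-] (faults so far: 1)
  step 1: ref 4 -> HIT, frames=[4,-,-] (faults so far: 1)
  step 2: ref 4 -> HIT, frames=[4,-,-] (faults so far: 1)
  step 3: ref 1 -> FAULT, frames=[4,1,-] (faults so far: 2)
  step 4: ref 6 -> FAULT, frames=[4,1,6] (faults so far: 3)
  step 5: ref 7 -> FAULT, evict 4, frames=[7,1,6] (faults so far: 4)
  step 6: ref 4 -> FAULT, evict 1, frames=[7,4,6] (faults so far: 5)
  step 7: ref 1 -> FAULT, evict 6, frames=[7,4,1] (faults so far: 6)
  step 8: ref 5 -> FAULT, evict 7, frames=[5,4,1] (faults so far: 7)
  step 9: ref 6 -> FAULT, evict 4, frames=[5,6,1] (faults so far: 8)
  step 10: ref 3 -> FAULT, evict 1, frames=[5,6,3] (faults so far: 9)
  step 11: ref 6 -> HIT, frames=[5,6,3] (faults so far: 9)
  FIFO total faults: 9
--- LRU ---
  step 0: ref 4 -> FAULT, frames=[4,-,-] (faults so far: 1)
  step 1: ref 4 -> HIT, frames=[4,-,-] (faults so far: 1)
  step 2: ref 4 -> HIT, frames=[4,-,-] (faults so far: 1)
  step 3: ref 1 -> FAULT, frames=[4,1,-] (faults so far: 2)
  step 4: ref 6 -> FAULT, frames=[4,1,6] (faults so far: 3)
  step 5: ref 7 -> FAULT, evict 4, frames=[7,1,6] (faults so far: 4)
  step 6: ref 4 -> FAULT, evict 1, frames=[7,4,6] (faults so far: 5)
  step 7: ref 1 -> FAULT, evict 6, frames=[7,4,1] (faults so far: 6)
  step 8: ref 5 -> FAULT, evict 7, frames=[5,4,1] (faults so far: 7)
  step 9: ref 6 -> FAULT, evict 4, frames=[5,6,1] (faults so far: 8)
  step 10: ref 3 -> FAULT, evict 1, frames=[5,6,3] (faults so far: 9)
  step 11: ref 6 -> HIT, frames=[5,6,3] (faults so far: 9)
  LRU total faults: 9
--- Optimal ---
  step 0: ref 4 -> FAULT, frames=[4,-,-] (faults so far: 1)
  step 1: ref 4 -> HIT, frames=[4,-,-] (faults so far: 1)
  step 2: ref 4 -> HIT, frames=[4,-,-] (faults so far: 1)
  step 3: ref 1 -> FAULT, frames=[4,1,-] (faults so far: 2)
  step 4: ref 6 -> FAULT, frames=[4,1,6] (faults so far: 3)
  step 5: ref 7 -> FAULT, evict 6, frames=[4,1,7] (faults so far: 4)
  step 6: ref 4 -> HIT, frames=[4,1,7] (faults so far: 4)
  step 7: ref 1 -> HIT, frames=[4,1,7] (faults so far: 4)
  step 8: ref 5 -> FAULT, evict 1, frames=[4,5,7] (faults so far: 5)
  step 9: ref 6 -> FAULT, evict 4, frames=[6,5,7] (faults so far: 6)
  step 10: ref 3 -> FAULT, evict 5, frames=[6,3,7] (faults so far: 7)
  step 11: ref 6 -> HIT, frames=[6,3,7] (faults so far: 7)
  Optimal total faults: 7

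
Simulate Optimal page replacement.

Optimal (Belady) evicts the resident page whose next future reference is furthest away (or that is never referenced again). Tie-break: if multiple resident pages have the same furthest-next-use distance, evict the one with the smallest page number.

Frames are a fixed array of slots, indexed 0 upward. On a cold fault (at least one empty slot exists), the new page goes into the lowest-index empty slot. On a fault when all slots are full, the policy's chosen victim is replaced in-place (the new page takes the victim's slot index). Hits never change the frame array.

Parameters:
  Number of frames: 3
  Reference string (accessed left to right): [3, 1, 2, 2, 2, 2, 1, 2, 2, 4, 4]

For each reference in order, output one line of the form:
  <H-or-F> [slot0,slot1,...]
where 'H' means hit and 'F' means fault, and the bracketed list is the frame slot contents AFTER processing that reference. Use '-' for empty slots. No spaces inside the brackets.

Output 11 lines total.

F [3,-,-]
F [3,1,-]
F [3,1,2]
H [3,1,2]
H [3,1,2]
H [3,1,2]
H [3,1,2]
H [3,1,2]
H [3,1,2]
F [3,4,2]
H [3,4,2]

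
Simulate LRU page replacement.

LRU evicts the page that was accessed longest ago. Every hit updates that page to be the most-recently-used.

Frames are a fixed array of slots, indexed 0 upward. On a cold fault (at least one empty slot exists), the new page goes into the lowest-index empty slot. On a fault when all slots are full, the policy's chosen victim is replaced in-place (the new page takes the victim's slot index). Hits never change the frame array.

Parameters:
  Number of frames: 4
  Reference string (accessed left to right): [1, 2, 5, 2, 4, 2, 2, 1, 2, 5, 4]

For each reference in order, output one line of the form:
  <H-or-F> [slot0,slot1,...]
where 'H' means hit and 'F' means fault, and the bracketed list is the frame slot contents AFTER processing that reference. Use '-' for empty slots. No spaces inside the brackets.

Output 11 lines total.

F [1,-,-,-]
F [1,2,-,-]
F [1,2,5,-]
H [1,2,5,-]
F [1,2,5,4]
H [1,2,5,4]
H [1,2,5,4]
H [1,2,5,4]
H [1,2,5,4]
H [1,2,5,4]
H [1,2,5,4]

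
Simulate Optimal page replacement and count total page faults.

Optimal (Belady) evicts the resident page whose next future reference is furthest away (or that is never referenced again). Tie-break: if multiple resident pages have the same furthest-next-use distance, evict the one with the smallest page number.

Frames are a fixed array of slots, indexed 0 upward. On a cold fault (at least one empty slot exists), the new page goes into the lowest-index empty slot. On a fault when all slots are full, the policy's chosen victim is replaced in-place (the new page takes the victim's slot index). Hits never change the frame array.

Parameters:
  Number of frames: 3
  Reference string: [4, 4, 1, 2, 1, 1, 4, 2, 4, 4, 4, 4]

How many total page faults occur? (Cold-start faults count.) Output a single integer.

Answer: 3

Derivation:
Step 0: ref 4 → FAULT, frames=[4,-,-]
Step 1: ref 4 → HIT, frames=[4,-,-]
Step 2: ref 1 → FAULT, frames=[4,1,-]
Step 3: ref 2 → FAULT, frames=[4,1,2]
Step 4: ref 1 → HIT, frames=[4,1,2]
Step 5: ref 1 → HIT, frames=[4,1,2]
Step 6: ref 4 → HIT, frames=[4,1,2]
Step 7: ref 2 → HIT, frames=[4,1,2]
Step 8: ref 4 → HIT, frames=[4,1,2]
Step 9: ref 4 → HIT, frames=[4,1,2]
Step 10: ref 4 → HIT, frames=[4,1,2]
Step 11: ref 4 → HIT, frames=[4,1,2]
Total faults: 3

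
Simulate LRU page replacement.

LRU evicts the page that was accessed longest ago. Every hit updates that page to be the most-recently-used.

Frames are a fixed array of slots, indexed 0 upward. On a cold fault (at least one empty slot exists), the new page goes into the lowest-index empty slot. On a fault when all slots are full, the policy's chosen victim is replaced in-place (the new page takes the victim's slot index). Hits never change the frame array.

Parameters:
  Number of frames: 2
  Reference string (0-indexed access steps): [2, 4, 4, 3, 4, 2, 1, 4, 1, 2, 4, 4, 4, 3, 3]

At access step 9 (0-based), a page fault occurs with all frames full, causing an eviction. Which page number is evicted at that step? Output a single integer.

Step 0: ref 2 -> FAULT, frames=[2,-]
Step 1: ref 4 -> FAULT, frames=[2,4]
Step 2: ref 4 -> HIT, frames=[2,4]
Step 3: ref 3 -> FAULT, evict 2, frames=[3,4]
Step 4: ref 4 -> HIT, frames=[3,4]
Step 5: ref 2 -> FAULT, evict 3, frames=[2,4]
Step 6: ref 1 -> FAULT, evict 4, frames=[2,1]
Step 7: ref 4 -> FAULT, evict 2, frames=[4,1]
Step 8: ref 1 -> HIT, frames=[4,1]
Step 9: ref 2 -> FAULT, evict 4, frames=[2,1]
At step 9: evicted page 4

Answer: 4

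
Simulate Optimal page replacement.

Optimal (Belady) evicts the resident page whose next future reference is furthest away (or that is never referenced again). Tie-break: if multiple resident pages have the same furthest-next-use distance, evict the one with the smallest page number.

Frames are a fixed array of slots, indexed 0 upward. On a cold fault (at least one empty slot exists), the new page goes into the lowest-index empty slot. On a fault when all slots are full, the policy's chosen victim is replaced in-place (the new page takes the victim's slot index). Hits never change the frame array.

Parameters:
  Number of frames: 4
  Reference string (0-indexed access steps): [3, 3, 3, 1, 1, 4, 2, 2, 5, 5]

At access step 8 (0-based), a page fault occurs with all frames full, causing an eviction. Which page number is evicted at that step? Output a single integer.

Step 0: ref 3 -> FAULT, frames=[3,-,-,-]
Step 1: ref 3 -> HIT, frames=[3,-,-,-]
Step 2: ref 3 -> HIT, frames=[3,-,-,-]
Step 3: ref 1 -> FAULT, frames=[3,1,-,-]
Step 4: ref 1 -> HIT, frames=[3,1,-,-]
Step 5: ref 4 -> FAULT, frames=[3,1,4,-]
Step 6: ref 2 -> FAULT, frames=[3,1,4,2]
Step 7: ref 2 -> HIT, frames=[3,1,4,2]
Step 8: ref 5 -> FAULT, evict 1, frames=[3,5,4,2]
At step 8: evicted page 1

Answer: 1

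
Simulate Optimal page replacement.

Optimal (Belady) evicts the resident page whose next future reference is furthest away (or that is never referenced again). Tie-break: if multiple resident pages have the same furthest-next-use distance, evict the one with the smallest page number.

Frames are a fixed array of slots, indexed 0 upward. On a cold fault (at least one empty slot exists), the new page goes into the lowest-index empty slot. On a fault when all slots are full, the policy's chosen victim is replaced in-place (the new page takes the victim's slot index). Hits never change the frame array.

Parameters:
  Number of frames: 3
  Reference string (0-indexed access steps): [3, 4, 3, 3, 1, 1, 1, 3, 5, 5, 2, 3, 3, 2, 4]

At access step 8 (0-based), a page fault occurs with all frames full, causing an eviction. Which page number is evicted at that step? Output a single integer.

Step 0: ref 3 -> FAULT, frames=[3,-,-]
Step 1: ref 4 -> FAULT, frames=[3,4,-]
Step 2: ref 3 -> HIT, frames=[3,4,-]
Step 3: ref 3 -> HIT, frames=[3,4,-]
Step 4: ref 1 -> FAULT, frames=[3,4,1]
Step 5: ref 1 -> HIT, frames=[3,4,1]
Step 6: ref 1 -> HIT, frames=[3,4,1]
Step 7: ref 3 -> HIT, frames=[3,4,1]
Step 8: ref 5 -> FAULT, evict 1, frames=[3,4,5]
At step 8: evicted page 1

Answer: 1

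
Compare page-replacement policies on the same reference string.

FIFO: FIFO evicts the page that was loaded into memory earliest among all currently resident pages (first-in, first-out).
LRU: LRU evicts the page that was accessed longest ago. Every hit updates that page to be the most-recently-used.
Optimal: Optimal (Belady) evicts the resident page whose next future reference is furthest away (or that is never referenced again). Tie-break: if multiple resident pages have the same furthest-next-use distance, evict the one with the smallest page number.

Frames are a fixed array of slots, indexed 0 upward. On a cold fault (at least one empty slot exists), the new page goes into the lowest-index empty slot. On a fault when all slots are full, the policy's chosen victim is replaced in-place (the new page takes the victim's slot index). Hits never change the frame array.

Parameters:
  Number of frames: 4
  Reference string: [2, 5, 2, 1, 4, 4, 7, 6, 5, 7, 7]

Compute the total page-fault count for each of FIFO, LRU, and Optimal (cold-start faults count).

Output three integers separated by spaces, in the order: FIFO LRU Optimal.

--- FIFO ---
  step 0: ref 2 -> FAULT, frames=[2,-,-,-] (faults so far: 1)
  step 1: ref 5 -> FAULT, frames=[2,5,-,-] (faults so far: 2)
  step 2: ref 2 -> HIT, frames=[2,5,-,-] (faults so far: 2)
  step 3: ref 1 -> FAULT, frames=[2,5,1,-] (faults so far: 3)
  step 4: ref 4 -> FAULT, frames=[2,5,1,4] (faults so far: 4)
  step 5: ref 4 -> HIT, frames=[2,5,1,4] (faults so far: 4)
  step 6: ref 7 -> FAULT, evict 2, frames=[7,5,1,4] (faults so far: 5)
  step 7: ref 6 -> FAULT, evict 5, frames=[7,6,1,4] (faults so far: 6)
  step 8: ref 5 -> FAULT, evict 1, frames=[7,6,5,4] (faults so far: 7)
  step 9: ref 7 -> HIT, frames=[7,6,5,4] (faults so far: 7)
  step 10: ref 7 -> HIT, frames=[7,6,5,4] (faults so far: 7)
  FIFO total faults: 7
--- LRU ---
  step 0: ref 2 -> FAULT, frames=[2,-,-,-] (faults so far: 1)
  step 1: ref 5 -> FAULT, frames=[2,5,-,-] (faults so far: 2)
  step 2: ref 2 -> HIT, frames=[2,5,-,-] (faults so far: 2)
  step 3: ref 1 -> FAULT, frames=[2,5,1,-] (faults so far: 3)
  step 4: ref 4 -> FAULT, frames=[2,5,1,4] (faults so far: 4)
  step 5: ref 4 -> HIT, frames=[2,5,1,4] (faults so far: 4)
  step 6: ref 7 -> FAULT, evict 5, frames=[2,7,1,4] (faults so far: 5)
  step 7: ref 6 -> FAULT, evict 2, frames=[6,7,1,4] (faults so far: 6)
  step 8: ref 5 -> FAULT, evict 1, frames=[6,7,5,4] (faults so far: 7)
  step 9: ref 7 -> HIT, frames=[6,7,5,4] (faults so far: 7)
  step 10: ref 7 -> HIT, frames=[6,7,5,4] (faults so far: 7)
  LRU total faults: 7
--- Optimal ---
  step 0: ref 2 -> FAULT, frames=[2,-,-,-] (faults so far: 1)
  step 1: ref 5 -> FAULT, frames=[2,5,-,-] (faults so far: 2)
  step 2: ref 2 -> HIT, frames=[2,5,-,-] (faults so far: 2)
  step 3: ref 1 -> FAULT, frames=[2,5,1,-] (faults so far: 3)
  step 4: ref 4 -> FAULT, frames=[2,5,1,4] (faults so far: 4)
  step 5: ref 4 -> HIT, frames=[2,5,1,4] (faults so far: 4)
  step 6: ref 7 -> FAULT, evict 1, frames=[2,5,7,4] (faults so far: 5)
  step 7: ref 6 -> FAULT, evict 2, frames=[6,5,7,4] (faults so far: 6)
  step 8: ref 5 -> HIT, frames=[6,5,7,4] (faults so far: 6)
  step 9: ref 7 -> HIT, frames=[6,5,7,4] (faults so far: 6)
  step 10: ref 7 -> HIT, frames=[6,5,7,4] (faults so far: 6)
  Optimal total faults: 6

Answer: 7 7 6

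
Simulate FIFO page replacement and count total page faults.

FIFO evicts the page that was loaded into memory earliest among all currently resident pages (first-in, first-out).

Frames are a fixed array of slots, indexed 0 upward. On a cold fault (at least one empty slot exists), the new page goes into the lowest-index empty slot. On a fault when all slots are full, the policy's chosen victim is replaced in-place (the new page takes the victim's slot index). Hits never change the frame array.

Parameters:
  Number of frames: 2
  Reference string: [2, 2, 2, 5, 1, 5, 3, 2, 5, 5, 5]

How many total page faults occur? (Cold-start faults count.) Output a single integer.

Answer: 6

Derivation:
Step 0: ref 2 → FAULT, frames=[2,-]
Step 1: ref 2 → HIT, frames=[2,-]
Step 2: ref 2 → HIT, frames=[2,-]
Step 3: ref 5 → FAULT, frames=[2,5]
Step 4: ref 1 → FAULT (evict 2), frames=[1,5]
Step 5: ref 5 → HIT, frames=[1,5]
Step 6: ref 3 → FAULT (evict 5), frames=[1,3]
Step 7: ref 2 → FAULT (evict 1), frames=[2,3]
Step 8: ref 5 → FAULT (evict 3), frames=[2,5]
Step 9: ref 5 → HIT, frames=[2,5]
Step 10: ref 5 → HIT, frames=[2,5]
Total faults: 6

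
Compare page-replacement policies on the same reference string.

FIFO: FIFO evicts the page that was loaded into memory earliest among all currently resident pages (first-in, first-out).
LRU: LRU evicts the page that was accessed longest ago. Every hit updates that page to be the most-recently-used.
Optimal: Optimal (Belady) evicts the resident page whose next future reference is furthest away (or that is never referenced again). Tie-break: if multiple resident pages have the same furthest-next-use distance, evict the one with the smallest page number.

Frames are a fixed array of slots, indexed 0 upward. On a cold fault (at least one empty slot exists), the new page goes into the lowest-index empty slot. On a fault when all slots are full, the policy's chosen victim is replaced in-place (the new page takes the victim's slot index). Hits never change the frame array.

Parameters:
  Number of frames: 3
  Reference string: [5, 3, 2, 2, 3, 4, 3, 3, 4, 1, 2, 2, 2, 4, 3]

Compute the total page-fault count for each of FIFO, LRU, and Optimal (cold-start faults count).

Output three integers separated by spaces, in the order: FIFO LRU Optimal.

--- FIFO ---
  step 0: ref 5 -> FAULT, frames=[5,-,-] (faults so far: 1)
  step 1: ref 3 -> FAULT, frames=[5,3,-] (faults so far: 2)
  step 2: ref 2 -> FAULT, frames=[5,3,2] (faults so far: 3)
  step 3: ref 2 -> HIT, frames=[5,3,2] (faults so far: 3)
  step 4: ref 3 -> HIT, frames=[5,3,2] (faults so far: 3)
  step 5: ref 4 -> FAULT, evict 5, frames=[4,3,2] (faults so far: 4)
  step 6: ref 3 -> HIT, frames=[4,3,2] (faults so far: 4)
  step 7: ref 3 -> HIT, frames=[4,3,2] (faults so far: 4)
  step 8: ref 4 -> HIT, frames=[4,3,2] (faults so far: 4)
  step 9: ref 1 -> FAULT, evict 3, frames=[4,1,2] (faults so far: 5)
  step 10: ref 2 -> HIT, frames=[4,1,2] (faults so far: 5)
  step 11: ref 2 -> HIT, frames=[4,1,2] (faults so far: 5)
  step 12: ref 2 -> HIT, frames=[4,1,2] (faults so far: 5)
  step 13: ref 4 -> HIT, frames=[4,1,2] (faults so far: 5)
  step 14: ref 3 -> FAULT, evict 2, frames=[4,1,3] (faults so far: 6)
  FIFO total faults: 6
--- LRU ---
  step 0: ref 5 -> FAULT, frames=[5,-,-] (faults so far: 1)
  step 1: ref 3 -> FAULT, frames=[5,3,-] (faults so far: 2)
  step 2: ref 2 -> FAULT, frames=[5,3,2] (faults so far: 3)
  step 3: ref 2 -> HIT, frames=[5,3,2] (faults so far: 3)
  step 4: ref 3 -> HIT, frames=[5,3,2] (faults so far: 3)
  step 5: ref 4 -> FAULT, evict 5, frames=[4,3,2] (faults so far: 4)
  step 6: ref 3 -> HIT, frames=[4,3,2] (faults so far: 4)
  step 7: ref 3 -> HIT, frames=[4,3,2] (faults so far: 4)
  step 8: ref 4 -> HIT, frames=[4,3,2] (faults so far: 4)
  step 9: ref 1 -> FAULT, evict 2, frames=[4,3,1] (faults so far: 5)
  step 10: ref 2 -> FAULT, evict 3, frames=[4,2,1] (faults so far: 6)
  step 11: ref 2 -> HIT, frames=[4,2,1] (faults so far: 6)
  step 12: ref 2 -> HIT, frames=[4,2,1] (faults so far: 6)
  step 13: ref 4 -> HIT, frames=[4,2,1] (faults so far: 6)
  step 14: ref 3 -> FAULT, evict 1, frames=[4,2,3] (faults so far: 7)
  LRU total faults: 7
--- Optimal ---
  step 0: ref 5 -> FAULT, frames=[5,-,-] (faults so far: 1)
  step 1: ref 3 -> FAULT, frames=[5,3,-] (faults so far: 2)
  step 2: ref 2 -> FAULT, frames=[5,3,2] (faults so far: 3)
  step 3: ref 2 -> HIT, frames=[5,3,2] (faults so far: 3)
  step 4: ref 3 -> HIT, frames=[5,3,2] (faults so far: 3)
  step 5: ref 4 -> FAULT, evict 5, frames=[4,3,2] (faults so far: 4)
  step 6: ref 3 -> HIT, frames=[4,3,2] (faults so far: 4)
  step 7: ref 3 -> HIT, frames=[4,3,2] (faults so far: 4)
  step 8: ref 4 -> HIT, frames=[4,3,2] (faults so far: 4)
  step 9: ref 1 -> FAULT, evict 3, frames=[4,1,2] (faults so far: 5)
  step 10: ref 2 -> HIT, frames=[4,1,2] (faults so far: 5)
  step 11: ref 2 -> HIT, frames=[4,1,2] (faults so far: 5)
  step 12: ref 2 -> HIT, frames=[4,1,2] (faults so far: 5)
  step 13: ref 4 -> HIT, frames=[4,1,2] (faults so far: 5)
  step 14: ref 3 -> FAULT, evict 1, frames=[4,3,2] (faults so far: 6)
  Optimal total faults: 6

Answer: 6 7 6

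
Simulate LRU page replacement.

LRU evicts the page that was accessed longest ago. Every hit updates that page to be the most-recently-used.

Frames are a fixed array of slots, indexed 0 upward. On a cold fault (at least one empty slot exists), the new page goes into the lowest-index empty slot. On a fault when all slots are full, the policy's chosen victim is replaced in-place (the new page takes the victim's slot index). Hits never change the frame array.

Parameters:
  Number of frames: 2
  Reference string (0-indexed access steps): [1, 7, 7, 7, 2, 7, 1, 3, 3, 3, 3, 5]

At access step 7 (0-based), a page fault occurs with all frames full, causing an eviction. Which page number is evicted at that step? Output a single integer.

Answer: 7

Derivation:
Step 0: ref 1 -> FAULT, frames=[1,-]
Step 1: ref 7 -> FAULT, frames=[1,7]
Step 2: ref 7 -> HIT, frames=[1,7]
Step 3: ref 7 -> HIT, frames=[1,7]
Step 4: ref 2 -> FAULT, evict 1, frames=[2,7]
Step 5: ref 7 -> HIT, frames=[2,7]
Step 6: ref 1 -> FAULT, evict 2, frames=[1,7]
Step 7: ref 3 -> FAULT, evict 7, frames=[1,3]
At step 7: evicted page 7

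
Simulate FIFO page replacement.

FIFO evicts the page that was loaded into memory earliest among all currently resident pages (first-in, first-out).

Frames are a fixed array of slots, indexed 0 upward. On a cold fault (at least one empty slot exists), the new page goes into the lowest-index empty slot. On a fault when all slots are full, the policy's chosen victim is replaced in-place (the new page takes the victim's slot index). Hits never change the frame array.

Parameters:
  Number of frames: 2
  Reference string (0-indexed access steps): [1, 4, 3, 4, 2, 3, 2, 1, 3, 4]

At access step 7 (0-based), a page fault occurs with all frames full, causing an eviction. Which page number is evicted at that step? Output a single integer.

Answer: 3

Derivation:
Step 0: ref 1 -> FAULT, frames=[1,-]
Step 1: ref 4 -> FAULT, frames=[1,4]
Step 2: ref 3 -> FAULT, evict 1, frames=[3,4]
Step 3: ref 4 -> HIT, frames=[3,4]
Step 4: ref 2 -> FAULT, evict 4, frames=[3,2]
Step 5: ref 3 -> HIT, frames=[3,2]
Step 6: ref 2 -> HIT, frames=[3,2]
Step 7: ref 1 -> FAULT, evict 3, frames=[1,2]
At step 7: evicted page 3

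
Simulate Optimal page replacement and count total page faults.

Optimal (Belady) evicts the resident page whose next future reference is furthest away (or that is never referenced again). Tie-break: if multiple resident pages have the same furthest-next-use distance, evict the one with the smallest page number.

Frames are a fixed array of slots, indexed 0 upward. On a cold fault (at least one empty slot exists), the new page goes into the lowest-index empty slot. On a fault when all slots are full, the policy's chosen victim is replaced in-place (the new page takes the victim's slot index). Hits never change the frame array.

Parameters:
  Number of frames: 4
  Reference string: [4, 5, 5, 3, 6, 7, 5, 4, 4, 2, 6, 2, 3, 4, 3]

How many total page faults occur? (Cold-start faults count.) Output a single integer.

Answer: 7

Derivation:
Step 0: ref 4 → FAULT, frames=[4,-,-,-]
Step 1: ref 5 → FAULT, frames=[4,5,-,-]
Step 2: ref 5 → HIT, frames=[4,5,-,-]
Step 3: ref 3 → FAULT, frames=[4,5,3,-]
Step 4: ref 6 → FAULT, frames=[4,5,3,6]
Step 5: ref 7 → FAULT (evict 3), frames=[4,5,7,6]
Step 6: ref 5 → HIT, frames=[4,5,7,6]
Step 7: ref 4 → HIT, frames=[4,5,7,6]
Step 8: ref 4 → HIT, frames=[4,5,7,6]
Step 9: ref 2 → FAULT (evict 5), frames=[4,2,7,6]
Step 10: ref 6 → HIT, frames=[4,2,7,6]
Step 11: ref 2 → HIT, frames=[4,2,7,6]
Step 12: ref 3 → FAULT (evict 2), frames=[4,3,7,6]
Step 13: ref 4 → HIT, frames=[4,3,7,6]
Step 14: ref 3 → HIT, frames=[4,3,7,6]
Total faults: 7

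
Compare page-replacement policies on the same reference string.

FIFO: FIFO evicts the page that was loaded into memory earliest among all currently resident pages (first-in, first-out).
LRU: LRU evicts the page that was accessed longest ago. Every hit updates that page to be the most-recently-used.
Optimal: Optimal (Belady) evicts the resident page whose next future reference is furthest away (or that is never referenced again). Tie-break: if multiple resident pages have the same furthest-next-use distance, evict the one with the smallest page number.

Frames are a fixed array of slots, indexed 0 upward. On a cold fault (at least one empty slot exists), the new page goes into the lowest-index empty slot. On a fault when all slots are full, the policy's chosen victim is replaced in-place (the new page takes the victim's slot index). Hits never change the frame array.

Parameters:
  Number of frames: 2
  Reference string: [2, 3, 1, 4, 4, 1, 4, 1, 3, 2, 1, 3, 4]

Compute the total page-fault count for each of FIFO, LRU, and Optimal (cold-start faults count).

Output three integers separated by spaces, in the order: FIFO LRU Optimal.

--- FIFO ---
  step 0: ref 2 -> FAULT, frames=[2,-] (faults so far: 1)
  step 1: ref 3 -> FAULT, frames=[2,3] (faults so far: 2)
  step 2: ref 1 -> FAULT, evict 2, frames=[1,3] (faults so far: 3)
  step 3: ref 4 -> FAULT, evict 3, frames=[1,4] (faults so far: 4)
  step 4: ref 4 -> HIT, frames=[1,4] (faults so far: 4)
  step 5: ref 1 -> HIT, frames=[1,4] (faults so far: 4)
  step 6: ref 4 -> HIT, frames=[1,4] (faults so far: 4)
  step 7: ref 1 -> HIT, frames=[1,4] (faults so far: 4)
  step 8: ref 3 -> FAULT, evict 1, frames=[3,4] (faults so far: 5)
  step 9: ref 2 -> FAULT, evict 4, frames=[3,2] (faults so far: 6)
  step 10: ref 1 -> FAULT, evict 3, frames=[1,2] (faults so far: 7)
  step 11: ref 3 -> FAULT, evict 2, frames=[1,3] (faults so far: 8)
  step 12: ref 4 -> FAULT, evict 1, frames=[4,3] (faults so far: 9)
  FIFO total faults: 9
--- LRU ---
  step 0: ref 2 -> FAULT, frames=[2,-] (faults so far: 1)
  step 1: ref 3 -> FAULT, frames=[2,3] (faults so far: 2)
  step 2: ref 1 -> FAULT, evict 2, frames=[1,3] (faults so far: 3)
  step 3: ref 4 -> FAULT, evict 3, frames=[1,4] (faults so far: 4)
  step 4: ref 4 -> HIT, frames=[1,4] (faults so far: 4)
  step 5: ref 1 -> HIT, frames=[1,4] (faults so far: 4)
  step 6: ref 4 -> HIT, frames=[1,4] (faults so far: 4)
  step 7: ref 1 -> HIT, frames=[1,4] (faults so far: 4)
  step 8: ref 3 -> FAULT, evict 4, frames=[1,3] (faults so far: 5)
  step 9: ref 2 -> FAULT, evict 1, frames=[2,3] (faults so far: 6)
  step 10: ref 1 -> FAULT, evict 3, frames=[2,1] (faults so far: 7)
  step 11: ref 3 -> FAULT, evict 2, frames=[3,1] (faults so far: 8)
  step 12: ref 4 -> FAULT, evict 1, frames=[3,4] (faults so far: 9)
  LRU total faults: 9
--- Optimal ---
  step 0: ref 2 -> FAULT, frames=[2,-] (faults so far: 1)
  step 1: ref 3 -> FAULT, frames=[2,3] (faults so far: 2)
  step 2: ref 1 -> FAULT, evict 2, frames=[1,3] (faults so far: 3)
  step 3: ref 4 -> FAULT, evict 3, frames=[1,4] (faults so far: 4)
  step 4: ref 4 -> HIT, frames=[1,4] (faults so far: 4)
  step 5: ref 1 -> HIT, frames=[1,4] (faults so far: 4)
  step 6: ref 4 -> HIT, frames=[1,4] (faults so far: 4)
  step 7: ref 1 -> HIT, frames=[1,4] (faults so far: 4)
  step 8: ref 3 -> FAULT, evict 4, frames=[1,3] (faults so far: 5)
  step 9: ref 2 -> FAULT, evict 3, frames=[1,2] (faults so far: 6)
  step 10: ref 1 -> HIT, frames=[1,2] (faults so far: 6)
  step 11: ref 3 -> FAULT, evict 1, frames=[3,2] (faults so far: 7)
  step 12: ref 4 -> FAULT, evict 2, frames=[3,4] (faults so far: 8)
  Optimal total faults: 8

Answer: 9 9 8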